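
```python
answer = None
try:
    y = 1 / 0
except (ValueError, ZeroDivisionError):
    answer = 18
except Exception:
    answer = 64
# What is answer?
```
18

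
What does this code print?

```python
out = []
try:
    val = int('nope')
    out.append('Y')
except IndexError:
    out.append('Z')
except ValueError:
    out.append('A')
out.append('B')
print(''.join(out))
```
AB

ValueError is caught by its specific handler, not IndexError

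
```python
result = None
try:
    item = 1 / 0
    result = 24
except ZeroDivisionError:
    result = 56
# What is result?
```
56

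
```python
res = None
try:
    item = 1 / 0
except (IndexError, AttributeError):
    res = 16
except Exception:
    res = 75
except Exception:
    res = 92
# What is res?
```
75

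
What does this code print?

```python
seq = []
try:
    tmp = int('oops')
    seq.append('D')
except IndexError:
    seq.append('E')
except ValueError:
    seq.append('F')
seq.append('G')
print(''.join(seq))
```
FG

ValueError is caught by its specific handler, not IndexError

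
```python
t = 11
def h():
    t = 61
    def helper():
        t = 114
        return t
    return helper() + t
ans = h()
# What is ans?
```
175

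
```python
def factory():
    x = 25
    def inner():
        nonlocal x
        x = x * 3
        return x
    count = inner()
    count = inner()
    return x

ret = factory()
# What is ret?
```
225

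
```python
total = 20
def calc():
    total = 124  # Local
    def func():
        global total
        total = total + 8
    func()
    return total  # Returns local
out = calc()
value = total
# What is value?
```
28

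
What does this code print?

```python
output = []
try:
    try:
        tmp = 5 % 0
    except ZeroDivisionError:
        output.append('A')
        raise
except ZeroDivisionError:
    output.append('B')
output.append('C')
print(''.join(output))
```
ABC

raise without argument re-raises current exception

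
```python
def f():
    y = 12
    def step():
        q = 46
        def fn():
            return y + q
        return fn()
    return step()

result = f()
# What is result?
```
58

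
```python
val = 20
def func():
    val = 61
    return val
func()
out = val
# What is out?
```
20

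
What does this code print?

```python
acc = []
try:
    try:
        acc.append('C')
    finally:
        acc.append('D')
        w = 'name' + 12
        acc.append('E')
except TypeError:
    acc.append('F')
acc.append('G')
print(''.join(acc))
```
CDFG

Exception in inner finally caught by outer except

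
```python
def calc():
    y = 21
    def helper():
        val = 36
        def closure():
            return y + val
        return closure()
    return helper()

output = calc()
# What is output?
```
57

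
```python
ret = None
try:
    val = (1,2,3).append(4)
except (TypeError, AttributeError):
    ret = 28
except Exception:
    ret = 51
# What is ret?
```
28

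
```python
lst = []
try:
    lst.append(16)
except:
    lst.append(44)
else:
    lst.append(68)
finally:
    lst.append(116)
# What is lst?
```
[16, 68, 116]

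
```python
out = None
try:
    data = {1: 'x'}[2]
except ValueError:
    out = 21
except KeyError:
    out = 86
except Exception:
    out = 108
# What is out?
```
86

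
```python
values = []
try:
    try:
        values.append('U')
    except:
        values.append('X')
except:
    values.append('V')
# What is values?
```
['U']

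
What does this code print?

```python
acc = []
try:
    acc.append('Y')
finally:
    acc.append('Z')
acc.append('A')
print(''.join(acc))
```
YZA

try/finally without except, no exception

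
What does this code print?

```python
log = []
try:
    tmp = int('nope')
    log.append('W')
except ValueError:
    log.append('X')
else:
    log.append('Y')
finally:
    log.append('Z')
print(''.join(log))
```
XZ

Exception: except runs, else skipped, finally runs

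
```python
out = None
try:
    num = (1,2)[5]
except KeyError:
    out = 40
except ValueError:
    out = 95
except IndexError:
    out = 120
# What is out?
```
120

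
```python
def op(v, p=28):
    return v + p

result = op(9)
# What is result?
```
37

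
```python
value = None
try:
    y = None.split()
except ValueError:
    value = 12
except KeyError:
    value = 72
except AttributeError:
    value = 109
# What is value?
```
109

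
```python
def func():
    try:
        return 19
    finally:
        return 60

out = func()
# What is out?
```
60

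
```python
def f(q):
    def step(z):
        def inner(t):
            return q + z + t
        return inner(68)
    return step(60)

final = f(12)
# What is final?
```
140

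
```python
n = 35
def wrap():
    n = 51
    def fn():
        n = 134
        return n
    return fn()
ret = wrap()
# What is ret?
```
134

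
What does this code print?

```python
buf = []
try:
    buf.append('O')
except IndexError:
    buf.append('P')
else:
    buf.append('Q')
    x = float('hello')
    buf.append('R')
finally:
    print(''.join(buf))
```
OQ

Try succeeds, else appends 'Q', ValueError in else is uncaught, finally prints before exception propagates ('R' never appended)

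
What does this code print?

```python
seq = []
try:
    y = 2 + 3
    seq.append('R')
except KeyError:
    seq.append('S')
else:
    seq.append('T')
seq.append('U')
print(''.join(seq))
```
RTU

else block runs when no exception occurs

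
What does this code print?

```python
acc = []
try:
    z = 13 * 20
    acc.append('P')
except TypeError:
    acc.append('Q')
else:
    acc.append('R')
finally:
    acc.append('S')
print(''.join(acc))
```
PRS

else runs before finally when no exception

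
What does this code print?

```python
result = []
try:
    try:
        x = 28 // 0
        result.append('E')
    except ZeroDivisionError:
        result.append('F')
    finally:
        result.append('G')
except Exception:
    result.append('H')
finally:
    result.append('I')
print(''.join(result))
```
FGI

Both finally blocks run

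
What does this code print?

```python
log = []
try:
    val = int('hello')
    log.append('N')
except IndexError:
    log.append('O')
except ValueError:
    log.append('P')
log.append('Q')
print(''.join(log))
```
PQ

ValueError is caught by its specific handler, not IndexError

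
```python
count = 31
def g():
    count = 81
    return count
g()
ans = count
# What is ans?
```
31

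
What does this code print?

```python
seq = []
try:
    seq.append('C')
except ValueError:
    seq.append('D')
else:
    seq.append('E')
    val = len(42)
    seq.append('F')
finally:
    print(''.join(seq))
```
CE

Try succeeds, else appends 'E', TypeError in else is uncaught, finally prints before exception propagates ('F' never appended)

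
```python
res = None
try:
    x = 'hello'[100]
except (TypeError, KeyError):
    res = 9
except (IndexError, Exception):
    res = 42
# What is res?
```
42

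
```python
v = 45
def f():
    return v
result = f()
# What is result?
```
45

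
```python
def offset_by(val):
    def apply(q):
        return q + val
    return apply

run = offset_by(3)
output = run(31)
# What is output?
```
34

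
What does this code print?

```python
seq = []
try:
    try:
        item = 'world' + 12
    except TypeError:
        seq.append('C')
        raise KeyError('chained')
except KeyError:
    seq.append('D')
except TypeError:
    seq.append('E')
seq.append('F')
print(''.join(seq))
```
CDF

KeyError raised and caught, original TypeError not re-raised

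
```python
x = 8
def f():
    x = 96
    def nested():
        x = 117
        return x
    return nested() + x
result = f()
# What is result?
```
213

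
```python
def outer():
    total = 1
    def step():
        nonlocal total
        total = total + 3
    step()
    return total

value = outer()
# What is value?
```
4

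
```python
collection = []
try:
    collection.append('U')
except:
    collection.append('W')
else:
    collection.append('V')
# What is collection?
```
['U', 'V']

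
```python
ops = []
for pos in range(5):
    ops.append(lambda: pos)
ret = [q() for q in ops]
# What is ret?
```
[4, 4, 4, 4, 4]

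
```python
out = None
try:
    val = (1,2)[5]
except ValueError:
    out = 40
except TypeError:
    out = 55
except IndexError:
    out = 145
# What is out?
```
145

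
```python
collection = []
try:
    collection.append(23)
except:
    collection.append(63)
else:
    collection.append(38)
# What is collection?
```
[23, 38]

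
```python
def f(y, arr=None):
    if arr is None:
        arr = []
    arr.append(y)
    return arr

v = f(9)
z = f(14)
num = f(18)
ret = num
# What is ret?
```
[18]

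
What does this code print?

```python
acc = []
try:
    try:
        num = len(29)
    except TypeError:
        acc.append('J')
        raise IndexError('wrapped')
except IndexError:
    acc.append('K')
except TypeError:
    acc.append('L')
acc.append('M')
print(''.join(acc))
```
JKM

IndexError raised and caught, original TypeError not re-raised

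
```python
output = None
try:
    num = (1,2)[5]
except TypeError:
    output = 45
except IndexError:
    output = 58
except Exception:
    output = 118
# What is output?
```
58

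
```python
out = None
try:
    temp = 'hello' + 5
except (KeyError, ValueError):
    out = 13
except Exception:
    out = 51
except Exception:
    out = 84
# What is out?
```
51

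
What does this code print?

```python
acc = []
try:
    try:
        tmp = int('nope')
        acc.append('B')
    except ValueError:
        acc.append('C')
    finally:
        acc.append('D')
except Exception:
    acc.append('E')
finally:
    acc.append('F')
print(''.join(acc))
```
CDF

Both finally blocks run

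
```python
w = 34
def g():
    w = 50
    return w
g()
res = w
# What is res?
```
34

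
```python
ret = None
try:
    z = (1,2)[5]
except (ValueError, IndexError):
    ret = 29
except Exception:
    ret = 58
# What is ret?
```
29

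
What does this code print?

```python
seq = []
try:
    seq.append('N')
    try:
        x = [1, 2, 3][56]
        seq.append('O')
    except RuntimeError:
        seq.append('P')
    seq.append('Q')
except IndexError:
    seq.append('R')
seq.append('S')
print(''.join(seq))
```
NRS

Inner handler doesn't match, propagates to outer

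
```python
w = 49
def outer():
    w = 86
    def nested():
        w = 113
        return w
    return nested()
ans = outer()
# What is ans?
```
113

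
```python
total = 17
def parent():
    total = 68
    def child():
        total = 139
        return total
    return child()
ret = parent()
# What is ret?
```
139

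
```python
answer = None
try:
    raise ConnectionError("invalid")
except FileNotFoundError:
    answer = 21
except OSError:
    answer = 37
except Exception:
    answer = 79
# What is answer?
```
37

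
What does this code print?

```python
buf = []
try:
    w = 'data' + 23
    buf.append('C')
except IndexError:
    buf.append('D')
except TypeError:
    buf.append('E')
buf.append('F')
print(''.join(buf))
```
EF

TypeError is caught by its specific handler, not IndexError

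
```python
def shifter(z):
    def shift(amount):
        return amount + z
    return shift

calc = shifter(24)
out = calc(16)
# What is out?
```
40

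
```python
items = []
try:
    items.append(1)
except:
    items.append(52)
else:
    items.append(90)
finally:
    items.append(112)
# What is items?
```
[1, 90, 112]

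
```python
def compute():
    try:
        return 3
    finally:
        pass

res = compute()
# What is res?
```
3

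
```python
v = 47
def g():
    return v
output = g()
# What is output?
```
47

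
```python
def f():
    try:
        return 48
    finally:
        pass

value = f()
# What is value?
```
48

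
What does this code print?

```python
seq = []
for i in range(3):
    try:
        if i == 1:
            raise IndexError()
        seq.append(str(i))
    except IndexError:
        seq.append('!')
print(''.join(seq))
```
0!2

Exception on i=1 caught, loop continues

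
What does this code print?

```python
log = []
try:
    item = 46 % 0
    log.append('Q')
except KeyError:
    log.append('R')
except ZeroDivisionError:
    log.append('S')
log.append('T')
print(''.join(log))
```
ST

ZeroDivisionError is caught by its specific handler, not KeyError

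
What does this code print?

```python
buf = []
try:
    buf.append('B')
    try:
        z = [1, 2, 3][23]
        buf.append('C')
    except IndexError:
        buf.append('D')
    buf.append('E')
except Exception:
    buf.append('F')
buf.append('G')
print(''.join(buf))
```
BDEG

Inner exception caught by inner handler, outer continues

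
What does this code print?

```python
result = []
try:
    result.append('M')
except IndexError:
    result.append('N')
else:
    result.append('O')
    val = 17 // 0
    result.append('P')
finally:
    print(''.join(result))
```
MO

Try succeeds, else appends 'O', ZeroDivisionError in else is uncaught, finally prints before exception propagates ('P' never appended)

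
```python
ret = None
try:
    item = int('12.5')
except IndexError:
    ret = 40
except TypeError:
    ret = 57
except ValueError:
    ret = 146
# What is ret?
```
146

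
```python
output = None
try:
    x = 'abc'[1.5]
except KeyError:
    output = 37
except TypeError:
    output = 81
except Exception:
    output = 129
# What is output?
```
81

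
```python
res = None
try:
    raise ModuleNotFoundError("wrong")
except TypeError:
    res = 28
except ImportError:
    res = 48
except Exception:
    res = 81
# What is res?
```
48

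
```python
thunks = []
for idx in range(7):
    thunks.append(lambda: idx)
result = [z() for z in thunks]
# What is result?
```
[6, 6, 6, 6, 6, 6, 6]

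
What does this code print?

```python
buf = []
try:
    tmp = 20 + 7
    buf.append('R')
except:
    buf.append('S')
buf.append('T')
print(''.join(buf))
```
RT

No exception, try block completes normally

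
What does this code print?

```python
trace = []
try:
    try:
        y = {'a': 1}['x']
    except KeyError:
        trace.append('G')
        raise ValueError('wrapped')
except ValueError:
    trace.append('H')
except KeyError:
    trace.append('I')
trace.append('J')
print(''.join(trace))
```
GHJ

ValueError raised and caught, original KeyError not re-raised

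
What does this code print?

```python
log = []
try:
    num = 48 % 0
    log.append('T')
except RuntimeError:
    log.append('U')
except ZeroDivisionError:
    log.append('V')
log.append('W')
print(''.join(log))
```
VW

ZeroDivisionError is caught by its specific handler, not RuntimeError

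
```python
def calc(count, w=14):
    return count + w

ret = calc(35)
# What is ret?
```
49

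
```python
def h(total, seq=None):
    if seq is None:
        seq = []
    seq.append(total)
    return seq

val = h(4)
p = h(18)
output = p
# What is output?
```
[18]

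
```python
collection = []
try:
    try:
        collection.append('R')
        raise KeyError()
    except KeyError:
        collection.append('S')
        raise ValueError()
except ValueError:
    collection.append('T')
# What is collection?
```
['R', 'S', 'T']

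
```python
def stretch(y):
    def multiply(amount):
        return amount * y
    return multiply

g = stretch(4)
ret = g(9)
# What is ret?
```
36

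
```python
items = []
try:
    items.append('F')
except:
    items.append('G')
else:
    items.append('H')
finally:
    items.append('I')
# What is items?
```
['F', 'H', 'I']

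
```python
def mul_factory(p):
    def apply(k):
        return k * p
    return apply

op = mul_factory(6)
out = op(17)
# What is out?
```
102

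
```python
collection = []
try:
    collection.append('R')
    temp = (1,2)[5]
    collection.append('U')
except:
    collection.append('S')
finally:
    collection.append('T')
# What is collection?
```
['R', 'S', 'T']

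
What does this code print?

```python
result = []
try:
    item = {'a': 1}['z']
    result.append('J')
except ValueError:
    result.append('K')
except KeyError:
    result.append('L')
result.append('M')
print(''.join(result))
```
LM

KeyError is caught by its specific handler, not ValueError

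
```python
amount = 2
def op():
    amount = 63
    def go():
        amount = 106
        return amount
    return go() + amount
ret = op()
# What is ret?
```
169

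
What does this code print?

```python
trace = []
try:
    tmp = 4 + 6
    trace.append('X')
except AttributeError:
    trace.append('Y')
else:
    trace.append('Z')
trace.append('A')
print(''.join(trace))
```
XZA

else block runs when no exception occurs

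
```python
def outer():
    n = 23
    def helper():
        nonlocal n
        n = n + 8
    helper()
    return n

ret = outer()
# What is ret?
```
31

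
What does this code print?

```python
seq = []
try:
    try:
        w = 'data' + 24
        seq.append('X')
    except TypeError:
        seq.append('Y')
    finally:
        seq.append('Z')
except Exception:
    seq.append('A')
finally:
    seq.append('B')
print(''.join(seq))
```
YZB

Both finally blocks run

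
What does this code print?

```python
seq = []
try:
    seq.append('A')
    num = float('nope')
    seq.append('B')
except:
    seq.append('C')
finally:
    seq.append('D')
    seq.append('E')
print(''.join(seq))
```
ACDE

Code before exception runs, then except, then all of finally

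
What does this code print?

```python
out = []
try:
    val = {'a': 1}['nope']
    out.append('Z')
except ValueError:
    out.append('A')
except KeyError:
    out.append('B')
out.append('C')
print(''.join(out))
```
BC

KeyError is caught by its specific handler, not ValueError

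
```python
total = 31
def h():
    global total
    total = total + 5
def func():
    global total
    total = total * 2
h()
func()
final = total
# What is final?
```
72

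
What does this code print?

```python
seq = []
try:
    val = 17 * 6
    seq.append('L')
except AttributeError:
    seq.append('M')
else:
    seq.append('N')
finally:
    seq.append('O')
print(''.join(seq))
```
LNO

else runs before finally when no exception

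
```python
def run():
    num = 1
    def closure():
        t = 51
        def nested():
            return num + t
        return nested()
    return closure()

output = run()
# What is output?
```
52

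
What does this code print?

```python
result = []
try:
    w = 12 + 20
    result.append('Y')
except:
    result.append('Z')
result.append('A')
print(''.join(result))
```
YA

No exception, try block completes normally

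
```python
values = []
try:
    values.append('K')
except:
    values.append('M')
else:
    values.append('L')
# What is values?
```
['K', 'L']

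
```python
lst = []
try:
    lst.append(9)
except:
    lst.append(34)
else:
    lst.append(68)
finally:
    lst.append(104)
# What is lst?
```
[9, 68, 104]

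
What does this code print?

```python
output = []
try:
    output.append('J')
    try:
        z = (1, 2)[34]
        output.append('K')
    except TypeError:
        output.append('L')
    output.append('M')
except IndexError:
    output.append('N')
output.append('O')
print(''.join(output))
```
JNO

Inner handler doesn't match, propagates to outer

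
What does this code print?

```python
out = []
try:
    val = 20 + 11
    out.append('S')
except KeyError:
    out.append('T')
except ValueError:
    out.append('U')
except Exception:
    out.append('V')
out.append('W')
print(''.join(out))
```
SW

No exception, try block completes normally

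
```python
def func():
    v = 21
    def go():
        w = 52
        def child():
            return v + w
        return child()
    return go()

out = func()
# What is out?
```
73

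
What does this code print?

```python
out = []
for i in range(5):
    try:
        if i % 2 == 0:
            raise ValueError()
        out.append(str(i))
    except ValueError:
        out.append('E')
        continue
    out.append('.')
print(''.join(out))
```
E1.E3.E

continue in except skips rest of loop body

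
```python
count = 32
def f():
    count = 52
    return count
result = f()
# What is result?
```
52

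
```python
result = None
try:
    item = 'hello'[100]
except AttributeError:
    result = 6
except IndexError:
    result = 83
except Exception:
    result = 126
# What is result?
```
83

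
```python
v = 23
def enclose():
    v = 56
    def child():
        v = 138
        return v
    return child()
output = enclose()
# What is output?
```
138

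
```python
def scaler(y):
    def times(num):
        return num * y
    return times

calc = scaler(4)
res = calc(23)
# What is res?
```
92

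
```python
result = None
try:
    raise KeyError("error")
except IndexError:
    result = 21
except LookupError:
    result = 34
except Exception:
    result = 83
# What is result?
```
34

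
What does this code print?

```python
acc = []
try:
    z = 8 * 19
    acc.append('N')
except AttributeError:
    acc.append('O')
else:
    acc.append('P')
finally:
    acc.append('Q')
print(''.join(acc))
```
NPQ

else runs before finally when no exception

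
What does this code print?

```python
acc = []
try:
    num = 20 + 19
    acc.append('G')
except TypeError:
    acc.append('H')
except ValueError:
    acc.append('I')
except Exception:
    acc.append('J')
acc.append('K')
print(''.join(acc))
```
GK

No exception, try block completes normally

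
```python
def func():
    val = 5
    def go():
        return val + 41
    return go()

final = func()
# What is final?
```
46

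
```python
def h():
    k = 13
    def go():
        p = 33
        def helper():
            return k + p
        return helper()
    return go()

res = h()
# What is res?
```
46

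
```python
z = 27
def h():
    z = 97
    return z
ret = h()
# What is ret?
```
97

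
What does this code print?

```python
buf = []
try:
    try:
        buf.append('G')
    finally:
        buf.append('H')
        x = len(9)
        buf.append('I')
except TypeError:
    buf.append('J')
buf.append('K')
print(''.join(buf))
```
GHJK

Exception in inner finally caught by outer except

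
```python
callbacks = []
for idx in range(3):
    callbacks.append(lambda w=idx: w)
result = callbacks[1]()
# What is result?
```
1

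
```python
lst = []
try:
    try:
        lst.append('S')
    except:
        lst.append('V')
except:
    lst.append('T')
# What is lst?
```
['S']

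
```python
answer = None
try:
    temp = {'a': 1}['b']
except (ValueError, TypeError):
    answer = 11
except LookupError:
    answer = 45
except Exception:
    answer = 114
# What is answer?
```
45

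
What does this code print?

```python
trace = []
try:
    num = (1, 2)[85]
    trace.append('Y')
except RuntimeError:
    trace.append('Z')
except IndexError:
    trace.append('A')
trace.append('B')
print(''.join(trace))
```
AB

IndexError is caught by its specific handler, not RuntimeError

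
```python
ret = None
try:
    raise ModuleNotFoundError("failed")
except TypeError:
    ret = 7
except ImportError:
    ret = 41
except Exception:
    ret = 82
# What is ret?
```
41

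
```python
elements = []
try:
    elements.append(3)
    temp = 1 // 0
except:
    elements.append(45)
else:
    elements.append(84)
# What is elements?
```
[3, 45]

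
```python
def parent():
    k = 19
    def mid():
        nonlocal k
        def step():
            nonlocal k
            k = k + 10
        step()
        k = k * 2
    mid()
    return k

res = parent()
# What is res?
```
58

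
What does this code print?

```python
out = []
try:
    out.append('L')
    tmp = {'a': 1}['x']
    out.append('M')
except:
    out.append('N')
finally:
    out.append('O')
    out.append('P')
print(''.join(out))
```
LNOP

Code before exception runs, then except, then all of finally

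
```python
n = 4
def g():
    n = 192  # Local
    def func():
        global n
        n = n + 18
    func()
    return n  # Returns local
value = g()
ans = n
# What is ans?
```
22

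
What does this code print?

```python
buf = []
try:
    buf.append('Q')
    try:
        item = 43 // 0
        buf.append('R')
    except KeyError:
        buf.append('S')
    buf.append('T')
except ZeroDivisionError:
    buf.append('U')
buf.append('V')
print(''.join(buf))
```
QUV

Inner handler doesn't match, propagates to outer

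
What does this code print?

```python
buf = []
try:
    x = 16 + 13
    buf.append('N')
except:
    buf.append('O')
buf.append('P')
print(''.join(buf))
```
NP

No exception, try block completes normally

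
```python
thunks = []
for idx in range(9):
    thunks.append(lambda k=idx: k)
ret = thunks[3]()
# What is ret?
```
3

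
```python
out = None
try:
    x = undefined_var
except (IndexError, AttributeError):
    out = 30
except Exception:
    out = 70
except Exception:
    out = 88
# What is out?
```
70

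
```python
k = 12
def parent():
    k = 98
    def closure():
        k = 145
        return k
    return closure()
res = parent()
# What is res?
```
145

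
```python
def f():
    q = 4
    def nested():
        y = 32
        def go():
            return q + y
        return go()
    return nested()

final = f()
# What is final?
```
36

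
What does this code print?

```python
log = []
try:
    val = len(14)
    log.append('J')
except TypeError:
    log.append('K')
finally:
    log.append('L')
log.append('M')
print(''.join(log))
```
KLM

finally always runs, even after exception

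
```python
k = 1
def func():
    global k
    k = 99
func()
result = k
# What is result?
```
99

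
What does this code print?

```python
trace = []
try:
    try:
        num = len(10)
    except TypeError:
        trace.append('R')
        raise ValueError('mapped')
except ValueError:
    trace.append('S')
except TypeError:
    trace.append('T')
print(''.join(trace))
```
RS

New ValueError raised, caught by outer ValueError handler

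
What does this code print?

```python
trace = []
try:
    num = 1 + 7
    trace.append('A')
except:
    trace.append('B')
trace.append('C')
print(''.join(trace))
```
AC

No exception, try block completes normally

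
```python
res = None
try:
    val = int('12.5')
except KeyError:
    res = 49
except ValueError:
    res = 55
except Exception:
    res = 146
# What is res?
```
55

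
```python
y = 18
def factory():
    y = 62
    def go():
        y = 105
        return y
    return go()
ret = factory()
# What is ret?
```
105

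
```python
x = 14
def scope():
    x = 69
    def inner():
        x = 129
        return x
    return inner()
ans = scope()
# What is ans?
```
129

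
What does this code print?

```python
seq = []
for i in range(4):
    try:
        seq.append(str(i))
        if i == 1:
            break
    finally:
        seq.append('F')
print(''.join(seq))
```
0F1F

finally runs even when breaking out of loop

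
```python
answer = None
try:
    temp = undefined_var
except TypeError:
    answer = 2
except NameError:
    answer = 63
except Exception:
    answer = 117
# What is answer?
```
63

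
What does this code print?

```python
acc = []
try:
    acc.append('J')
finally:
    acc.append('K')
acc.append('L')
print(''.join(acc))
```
JKL

try/finally without except, no exception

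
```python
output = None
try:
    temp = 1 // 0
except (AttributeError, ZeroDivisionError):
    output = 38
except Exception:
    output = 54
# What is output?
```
38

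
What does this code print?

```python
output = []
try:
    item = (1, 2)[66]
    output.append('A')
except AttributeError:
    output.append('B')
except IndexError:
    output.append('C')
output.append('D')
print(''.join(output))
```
CD

IndexError is caught by its specific handler, not AttributeError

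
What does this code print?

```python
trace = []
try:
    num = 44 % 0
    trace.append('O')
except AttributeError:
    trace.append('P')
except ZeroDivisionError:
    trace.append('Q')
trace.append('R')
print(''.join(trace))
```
QR

ZeroDivisionError is caught by its specific handler, not AttributeError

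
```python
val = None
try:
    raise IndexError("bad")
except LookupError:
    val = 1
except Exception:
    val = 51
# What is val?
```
1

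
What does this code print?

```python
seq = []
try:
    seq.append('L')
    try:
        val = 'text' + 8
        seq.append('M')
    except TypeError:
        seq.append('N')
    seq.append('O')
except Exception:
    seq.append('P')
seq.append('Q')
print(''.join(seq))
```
LNOQ

Inner exception caught by inner handler, outer continues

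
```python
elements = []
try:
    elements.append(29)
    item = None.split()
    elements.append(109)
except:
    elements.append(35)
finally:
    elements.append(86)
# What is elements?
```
[29, 35, 86]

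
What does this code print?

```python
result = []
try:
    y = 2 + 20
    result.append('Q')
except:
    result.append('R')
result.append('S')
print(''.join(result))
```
QS

No exception, try block completes normally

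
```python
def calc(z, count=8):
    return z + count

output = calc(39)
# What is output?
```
47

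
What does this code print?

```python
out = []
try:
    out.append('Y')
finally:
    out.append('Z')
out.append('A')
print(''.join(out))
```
YZA

try/finally without except, no exception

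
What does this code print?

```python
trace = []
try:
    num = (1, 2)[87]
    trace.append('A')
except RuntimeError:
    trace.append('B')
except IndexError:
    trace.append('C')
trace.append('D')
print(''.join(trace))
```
CD

IndexError is caught by its specific handler, not RuntimeError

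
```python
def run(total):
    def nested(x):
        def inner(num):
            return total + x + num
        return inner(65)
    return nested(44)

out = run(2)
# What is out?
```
111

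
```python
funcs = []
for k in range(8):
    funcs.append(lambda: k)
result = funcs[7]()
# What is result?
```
7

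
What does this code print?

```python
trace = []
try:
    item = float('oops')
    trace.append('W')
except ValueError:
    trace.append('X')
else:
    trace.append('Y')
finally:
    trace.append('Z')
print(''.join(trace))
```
XZ

Exception: except runs, else skipped, finally runs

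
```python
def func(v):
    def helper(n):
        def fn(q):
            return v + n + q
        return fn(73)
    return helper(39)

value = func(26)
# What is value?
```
138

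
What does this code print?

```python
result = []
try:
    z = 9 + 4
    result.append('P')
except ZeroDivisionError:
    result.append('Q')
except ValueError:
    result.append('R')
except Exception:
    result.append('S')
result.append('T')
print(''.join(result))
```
PT

No exception, try block completes normally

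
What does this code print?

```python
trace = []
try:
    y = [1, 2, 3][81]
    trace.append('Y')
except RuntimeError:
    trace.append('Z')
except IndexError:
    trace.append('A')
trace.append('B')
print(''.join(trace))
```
AB

IndexError is caught by its specific handler, not RuntimeError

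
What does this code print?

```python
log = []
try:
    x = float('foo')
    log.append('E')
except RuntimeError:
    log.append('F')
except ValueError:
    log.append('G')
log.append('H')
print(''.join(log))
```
GH

ValueError is caught by its specific handler, not RuntimeError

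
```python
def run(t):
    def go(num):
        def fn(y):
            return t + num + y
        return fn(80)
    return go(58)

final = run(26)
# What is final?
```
164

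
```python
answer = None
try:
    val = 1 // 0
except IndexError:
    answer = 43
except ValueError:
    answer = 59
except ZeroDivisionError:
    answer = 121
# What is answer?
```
121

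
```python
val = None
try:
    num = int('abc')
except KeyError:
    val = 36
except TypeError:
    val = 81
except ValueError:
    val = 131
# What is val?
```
131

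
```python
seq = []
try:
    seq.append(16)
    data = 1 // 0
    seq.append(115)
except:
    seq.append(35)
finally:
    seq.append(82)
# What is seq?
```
[16, 35, 82]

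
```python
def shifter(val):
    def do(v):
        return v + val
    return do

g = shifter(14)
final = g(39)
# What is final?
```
53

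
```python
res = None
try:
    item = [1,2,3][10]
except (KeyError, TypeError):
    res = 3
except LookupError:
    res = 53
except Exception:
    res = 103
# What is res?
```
53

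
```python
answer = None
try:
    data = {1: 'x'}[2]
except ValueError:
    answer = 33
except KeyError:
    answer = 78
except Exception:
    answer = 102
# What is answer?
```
78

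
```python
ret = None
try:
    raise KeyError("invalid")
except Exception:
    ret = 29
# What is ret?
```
29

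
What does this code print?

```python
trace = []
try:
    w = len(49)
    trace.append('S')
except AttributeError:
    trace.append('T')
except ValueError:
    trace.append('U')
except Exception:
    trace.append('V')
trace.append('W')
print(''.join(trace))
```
VW

TypeError not specifically caught, falls to Exception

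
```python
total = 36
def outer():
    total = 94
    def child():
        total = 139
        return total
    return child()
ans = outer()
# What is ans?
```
139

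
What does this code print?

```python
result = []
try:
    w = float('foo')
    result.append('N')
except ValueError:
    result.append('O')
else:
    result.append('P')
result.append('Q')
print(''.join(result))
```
OQ

else block skipped when exception is caught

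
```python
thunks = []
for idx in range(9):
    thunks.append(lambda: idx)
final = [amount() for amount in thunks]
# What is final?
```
[8, 8, 8, 8, 8, 8, 8, 8, 8]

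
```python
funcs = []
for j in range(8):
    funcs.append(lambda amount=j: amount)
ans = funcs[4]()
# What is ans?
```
4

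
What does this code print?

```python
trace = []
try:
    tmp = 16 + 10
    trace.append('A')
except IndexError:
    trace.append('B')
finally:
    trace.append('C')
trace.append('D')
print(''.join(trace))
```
ACD

finally runs after normal execution too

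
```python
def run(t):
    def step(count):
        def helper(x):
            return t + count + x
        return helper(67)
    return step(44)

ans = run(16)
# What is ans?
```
127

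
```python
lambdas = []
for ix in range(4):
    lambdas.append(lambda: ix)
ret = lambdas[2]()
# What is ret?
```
3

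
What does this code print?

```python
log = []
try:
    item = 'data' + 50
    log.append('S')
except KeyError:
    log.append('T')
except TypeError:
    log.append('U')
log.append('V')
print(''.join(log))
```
UV

TypeError is caught by its specific handler, not KeyError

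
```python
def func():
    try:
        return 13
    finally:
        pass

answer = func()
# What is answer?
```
13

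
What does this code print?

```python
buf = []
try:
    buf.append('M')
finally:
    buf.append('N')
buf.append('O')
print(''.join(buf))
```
MNO

try/finally without except, no exception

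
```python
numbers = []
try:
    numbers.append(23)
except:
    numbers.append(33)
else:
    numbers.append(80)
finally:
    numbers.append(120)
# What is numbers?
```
[23, 80, 120]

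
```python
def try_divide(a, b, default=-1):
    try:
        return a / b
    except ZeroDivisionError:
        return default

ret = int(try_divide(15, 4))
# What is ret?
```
3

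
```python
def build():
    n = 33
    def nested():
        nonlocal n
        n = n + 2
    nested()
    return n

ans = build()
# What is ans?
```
35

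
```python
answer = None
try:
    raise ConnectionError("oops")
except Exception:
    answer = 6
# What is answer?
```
6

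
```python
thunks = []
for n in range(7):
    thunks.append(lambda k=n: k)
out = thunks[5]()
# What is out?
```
5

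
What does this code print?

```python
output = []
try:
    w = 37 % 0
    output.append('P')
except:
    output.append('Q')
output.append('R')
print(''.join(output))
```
QR

Exception raised in try, caught by bare except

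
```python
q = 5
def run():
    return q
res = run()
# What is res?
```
5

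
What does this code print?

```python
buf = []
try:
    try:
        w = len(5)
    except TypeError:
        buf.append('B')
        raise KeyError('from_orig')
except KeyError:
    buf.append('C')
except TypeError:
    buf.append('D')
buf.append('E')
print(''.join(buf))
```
BCE

KeyError raised and caught, original TypeError not re-raised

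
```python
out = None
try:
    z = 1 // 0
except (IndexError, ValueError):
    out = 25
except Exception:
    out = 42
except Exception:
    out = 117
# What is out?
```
42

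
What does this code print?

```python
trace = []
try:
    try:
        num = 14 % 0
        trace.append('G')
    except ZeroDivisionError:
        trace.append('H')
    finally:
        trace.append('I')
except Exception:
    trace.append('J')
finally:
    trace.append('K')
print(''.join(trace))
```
HIK

Both finally blocks run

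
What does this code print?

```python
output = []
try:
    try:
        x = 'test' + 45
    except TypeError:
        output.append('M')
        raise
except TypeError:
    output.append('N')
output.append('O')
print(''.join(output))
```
MNO

raise without argument re-raises current exception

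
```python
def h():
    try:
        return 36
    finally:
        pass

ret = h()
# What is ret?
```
36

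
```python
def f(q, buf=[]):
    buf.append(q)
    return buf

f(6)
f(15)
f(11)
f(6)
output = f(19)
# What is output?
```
[6, 15, 11, 6, 19]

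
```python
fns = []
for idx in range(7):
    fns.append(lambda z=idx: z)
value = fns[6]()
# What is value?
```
6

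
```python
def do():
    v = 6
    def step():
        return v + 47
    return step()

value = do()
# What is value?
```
53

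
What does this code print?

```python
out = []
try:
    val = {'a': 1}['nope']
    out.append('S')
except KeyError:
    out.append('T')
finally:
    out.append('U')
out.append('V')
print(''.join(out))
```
TUV

finally always runs, even after exception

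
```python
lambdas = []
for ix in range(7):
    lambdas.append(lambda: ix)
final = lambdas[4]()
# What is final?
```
6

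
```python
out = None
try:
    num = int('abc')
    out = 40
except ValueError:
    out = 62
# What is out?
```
62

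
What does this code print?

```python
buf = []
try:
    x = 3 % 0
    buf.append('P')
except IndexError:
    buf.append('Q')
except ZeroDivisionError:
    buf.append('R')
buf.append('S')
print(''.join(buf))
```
RS

ZeroDivisionError is caught by its specific handler, not IndexError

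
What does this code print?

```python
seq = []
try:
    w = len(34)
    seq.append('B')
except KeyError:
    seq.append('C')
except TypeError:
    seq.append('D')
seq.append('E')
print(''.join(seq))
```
DE

TypeError is caught by its specific handler, not KeyError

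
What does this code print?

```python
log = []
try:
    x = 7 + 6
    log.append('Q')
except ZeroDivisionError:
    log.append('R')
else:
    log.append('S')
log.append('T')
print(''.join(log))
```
QST

else block runs when no exception occurs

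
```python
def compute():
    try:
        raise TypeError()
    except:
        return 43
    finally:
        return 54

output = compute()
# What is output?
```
54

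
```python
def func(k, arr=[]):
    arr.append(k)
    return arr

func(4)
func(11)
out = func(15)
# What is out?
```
[4, 11, 15]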